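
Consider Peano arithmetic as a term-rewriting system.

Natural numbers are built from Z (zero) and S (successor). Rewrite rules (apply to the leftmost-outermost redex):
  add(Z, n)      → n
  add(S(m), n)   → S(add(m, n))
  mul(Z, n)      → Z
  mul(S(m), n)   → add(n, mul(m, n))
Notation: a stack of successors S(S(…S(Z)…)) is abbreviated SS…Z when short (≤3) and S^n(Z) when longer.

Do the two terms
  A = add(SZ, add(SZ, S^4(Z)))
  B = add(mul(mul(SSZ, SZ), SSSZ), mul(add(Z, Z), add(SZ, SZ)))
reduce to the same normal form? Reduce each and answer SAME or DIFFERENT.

Answer: SAME — A ⇓ S^6(Z), B ⇓ S^6(Z)

Derivation:
Term A:
  start: add(SZ, add(SZ, S^4(Z)))
  step 1: S(add(Z, add(SZ, S^4(Z))))
  step 2: S(add(SZ, S^4(Z)))
  step 3: S(S(add(Z, S^4(Z))))
  step 4: S^6(Z)

Term B:
  start: add(mul(mul(SSZ, SZ), SSSZ), mul(add(Z, Z), add(SZ, SZ)))
  step 1: add(mul(add(SZ, mul(SZ, SZ)), SSSZ), mul(add(Z, Z), add(SZ, SZ)))
  step 2: add(mul(S(add(Z, mul(SZ, SZ))), SSSZ), mul(add(Z, Z), add(SZ, SZ)))
  step 3: add(add(SSSZ, mul(add(Z, mul(SZ, SZ)), SSSZ)), mul(add(Z, Z), add(SZ, SZ)))
  step 4: add(S(add(SSZ, mul(add(Z, mul(SZ, SZ)), SSSZ))), mul(add(Z, Z), add(SZ, SZ)))
  step 5: S(add(add(SSZ, mul(add(Z, mul(SZ, SZ)), SSSZ)), mul(add(Z, Z), add(SZ, SZ))))
  step 6: S(add(S(add(SZ, mul(add(Z, mul(SZ, SZ)), SSSZ))), mul(add(Z, Z), add(SZ, SZ))))
  step 7: S(S(add(add(SZ, mul(add(Z, mul(SZ, SZ)), SSSZ)), mul(add(Z, Z), add(SZ, SZ)))))
  step 8: S(S(add(S(add(Z, mul(add(Z, mul(SZ, SZ)), SSSZ))), mul(add(Z, Z), add(SZ, SZ)))))
  step 9: S(S(S(add(add(Z, mul(add(Z, mul(SZ, SZ)), SSSZ)), mul(add(Z, Z), add(SZ, SZ))))))
  step 10: S(S(S(add(mul(add(Z, mul(SZ, SZ)), SSSZ), mul(add(Z, Z), add(SZ, SZ))))))
  step 11: S(S(S(add(mul(mul(SZ, SZ), SSSZ), mul(add(Z, Z), add(SZ, SZ))))))
  step 12: S(S(S(add(mul(add(SZ, mul(Z, SZ)), SSSZ), mul(add(Z, Z), add(SZ, SZ))))))
  step 13: S(S(S(add(mul(S(add(Z, mul(Z, SZ))), SSSZ), mul(add(Z, Z), add(SZ, SZ))))))
  step 14: S(S(S(add(add(SSSZ, mul(add(Z, mul(Z, SZ)), SSSZ)), mul(add(Z, Z), add(SZ, SZ))))))
  step 15: S(S(S(add(S(add(SSZ, mul(add(Z, mul(Z, SZ)), SSSZ))), mul(add(Z, Z), add(SZ, SZ))))))
  step 16: S(S(S(S(add(add(SSZ, mul(add(Z, mul(Z, SZ)), SSSZ)), mul(add(Z, Z), add(SZ, SZ)))))))
  step 17: S(S(S(S(add(S(add(SZ, mul(add(Z, mul(Z, SZ)), SSSZ))), mul(add(Z, Z), add(SZ, SZ)))))))
  step 18: S(S(S(S(S(add(add(SZ, mul(add(Z, mul(Z, SZ)), SSSZ)), mul(add(Z, Z), add(SZ, SZ))))))))
  step 19: S(S(S(S(S(add(S(add(Z, mul(add(Z, mul(Z, SZ)), SSSZ))), mul(add(Z, Z), add(SZ, SZ))))))))
  step 20: S(S(S(S(S(S(add(add(Z, mul(add(Z, mul(Z, SZ)), SSSZ)), mul(add(Z, Z), add(SZ, SZ)))))))))
  step 21: S(S(S(S(S(S(add(mul(add(Z, mul(Z, SZ)), SSSZ), mul(add(Z, Z), add(SZ, SZ)))))))))
  step 22: S(S(S(S(S(S(add(mul(mul(Z, SZ), SSSZ), mul(add(Z, Z), add(SZ, SZ)))))))))
  step 23: S(S(S(S(S(S(add(mul(Z, SSSZ), mul(add(Z, Z), add(SZ, SZ)))))))))
  step 24: S(S(S(S(S(S(add(Z, mul(add(Z, Z), add(SZ, SZ)))))))))
  step 25: S(S(S(S(S(S(mul(add(Z, Z), add(SZ, SZ))))))))
  step 26: S(S(S(S(S(S(mul(Z, add(SZ, SZ))))))))
  step 27: S^6(Z)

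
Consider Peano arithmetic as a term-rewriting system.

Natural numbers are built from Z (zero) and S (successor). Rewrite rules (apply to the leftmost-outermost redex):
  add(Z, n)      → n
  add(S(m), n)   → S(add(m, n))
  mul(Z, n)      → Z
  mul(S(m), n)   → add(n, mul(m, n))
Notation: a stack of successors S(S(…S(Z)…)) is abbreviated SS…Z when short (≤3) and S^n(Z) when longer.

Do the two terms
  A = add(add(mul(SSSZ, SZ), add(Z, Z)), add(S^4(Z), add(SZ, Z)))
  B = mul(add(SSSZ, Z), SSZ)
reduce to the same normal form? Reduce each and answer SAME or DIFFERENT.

Term A:
  start: add(add(mul(SSSZ, SZ), add(Z, Z)), add(S^4(Z), add(SZ, Z)))
  →1  add(add(add(SZ, mul(SSZ, SZ)), add(Z, Z)), add(S^4(Z), add(SZ, Z)))
  →2  add(add(S(add(Z, mul(SSZ, SZ))), add(Z, Z)), add(S^4(Z), add(SZ, Z)))
  →3  add(S(add(add(Z, mul(SSZ, SZ)), add(Z, Z))), add(S^4(Z), add(SZ, Z)))
  →4  S(add(add(add(Z, mul(SSZ, SZ)), add(Z, Z)), add(S^4(Z), add(SZ, Z))))
  →5  S(add(add(mul(SSZ, SZ), add(Z, Z)), add(S^4(Z), add(SZ, Z))))
  →6  S(add(add(add(SZ, mul(SZ, SZ)), add(Z, Z)), add(S^4(Z), add(SZ, Z))))
  →7  S(add(add(S(add(Z, mul(SZ, SZ))), add(Z, Z)), add(S^4(Z), add(SZ, Z))))
  →8  S(add(S(add(add(Z, mul(SZ, SZ)), add(Z, Z))), add(S^4(Z), add(SZ, Z))))
  →9  S(S(add(add(add(Z, mul(SZ, SZ)), add(Z, Z)), add(S^4(Z), add(SZ, Z)))))
  →10  S(S(add(add(mul(SZ, SZ), add(Z, Z)), add(S^4(Z), add(SZ, Z)))))
  →11  S(S(add(add(add(SZ, mul(Z, SZ)), add(Z, Z)), add(S^4(Z), add(SZ, Z)))))
  →12  S(S(add(add(S(add(Z, mul(Z, SZ))), add(Z, Z)), add(S^4(Z), add(SZ, Z)))))
  →13  S(S(add(S(add(add(Z, mul(Z, SZ)), add(Z, Z))), add(S^4(Z), add(SZ, Z)))))
  →14  S(S(S(add(add(add(Z, mul(Z, SZ)), add(Z, Z)), add(S^4(Z), add(SZ, Z))))))
  →15  S(S(S(add(add(mul(Z, SZ), add(Z, Z)), add(S^4(Z), add(SZ, Z))))))
  →16  S(S(S(add(add(Z, add(Z, Z)), add(S^4(Z), add(SZ, Z))))))
  →17  S(S(S(add(add(Z, Z), add(S^4(Z), add(SZ, Z))))))
  →18  S(S(S(add(Z, add(S^4(Z), add(SZ, Z))))))
  →19  S(S(S(add(S^4(Z), add(SZ, Z)))))
  →20  S(S(S(S(add(SSSZ, add(SZ, Z))))))
  →21  S(S(S(S(S(add(SSZ, add(SZ, Z)))))))
  →22  S(S(S(S(S(S(add(SZ, add(SZ, Z))))))))
  →23  S(S(S(S(S(S(S(add(Z, add(SZ, Z)))))))))
  →24  S(S(S(S(S(S(S(add(SZ, Z))))))))
  →25  S(S(S(S(S(S(S(S(add(Z, Z)))))))))
  →26  S^8(Z)

Term B:
  start: mul(add(SSSZ, Z), SSZ)
  →1  mul(S(add(SSZ, Z)), SSZ)
  →2  add(SSZ, mul(add(SSZ, Z), SSZ))
  →3  S(add(SZ, mul(add(SSZ, Z), SSZ)))
  →4  S(S(add(Z, mul(add(SSZ, Z), SSZ))))
  →5  S(S(mul(add(SSZ, Z), SSZ)))
  →6  S(S(mul(S(add(SZ, Z)), SSZ)))
  →7  S(S(add(SSZ, mul(add(SZ, Z), SSZ))))
  →8  S(S(S(add(SZ, mul(add(SZ, Z), SSZ)))))
  →9  S(S(S(S(add(Z, mul(add(SZ, Z), SSZ))))))
  →10  S(S(S(S(mul(add(SZ, Z), SSZ)))))
  →11  S(S(S(S(mul(S(add(Z, Z)), SSZ)))))
  →12  S(S(S(S(add(SSZ, mul(add(Z, Z), SSZ))))))
  →13  S(S(S(S(S(add(SZ, mul(add(Z, Z), SSZ)))))))
  →14  S(S(S(S(S(S(add(Z, mul(add(Z, Z), SSZ))))))))
  →15  S(S(S(S(S(S(mul(add(Z, Z), SSZ)))))))
  →16  S(S(S(S(S(S(mul(Z, SSZ)))))))
  →17  S^6(Z)

Answer: DIFFERENT — A ⇓ S^8(Z), B ⇓ S^6(Z)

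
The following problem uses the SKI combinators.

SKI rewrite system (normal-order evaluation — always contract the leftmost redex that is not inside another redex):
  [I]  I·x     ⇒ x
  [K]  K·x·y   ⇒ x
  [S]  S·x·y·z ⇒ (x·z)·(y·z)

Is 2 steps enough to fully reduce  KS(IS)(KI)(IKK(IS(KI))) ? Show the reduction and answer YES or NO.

  start: KS(IS)(KI)(IKK(IS(KI)))
  step 1: S(KI)(IKK(IS(KI)))
  step 2: S(KI)(KK(IS(KI)))

Answer: NO — after 2 steps the term is S(KI)(KK(IS(KI))), not yet normal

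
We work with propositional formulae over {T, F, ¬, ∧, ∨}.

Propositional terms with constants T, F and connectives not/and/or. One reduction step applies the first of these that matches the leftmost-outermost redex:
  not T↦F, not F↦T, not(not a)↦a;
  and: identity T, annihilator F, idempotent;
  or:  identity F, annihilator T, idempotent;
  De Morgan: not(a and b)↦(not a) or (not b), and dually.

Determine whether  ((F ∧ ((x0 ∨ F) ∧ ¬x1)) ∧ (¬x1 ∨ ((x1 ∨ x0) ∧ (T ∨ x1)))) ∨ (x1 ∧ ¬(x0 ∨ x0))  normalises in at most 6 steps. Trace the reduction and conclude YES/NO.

  start: ((F ∧ ((x0 ∨ F) ∧ ¬x1)) ∧ (¬x1 ∨ ((x1 ∨ x0) ∧ (T ∨ x1)))) ∨ (x1 ∧ ¬(x0 ∨ x0))
  step 1: (F ∧ (¬x1 ∨ ((x1 ∨ x0) ∧ (T ∨ x1)))) ∨ (x1 ∧ ¬(x0 ∨ x0))
  step 2: F ∨ (x1 ∧ ¬(x0 ∨ x0))
  step 3: x1 ∧ ¬(x0 ∨ x0)
  step 4: x1 ∧ (¬x0 ∧ ¬x0)
  step 5: x1 ∧ ¬x0

Answer: YES — reaches normal form x1 ∧ ¬x0 in 5 ≤ 6 steps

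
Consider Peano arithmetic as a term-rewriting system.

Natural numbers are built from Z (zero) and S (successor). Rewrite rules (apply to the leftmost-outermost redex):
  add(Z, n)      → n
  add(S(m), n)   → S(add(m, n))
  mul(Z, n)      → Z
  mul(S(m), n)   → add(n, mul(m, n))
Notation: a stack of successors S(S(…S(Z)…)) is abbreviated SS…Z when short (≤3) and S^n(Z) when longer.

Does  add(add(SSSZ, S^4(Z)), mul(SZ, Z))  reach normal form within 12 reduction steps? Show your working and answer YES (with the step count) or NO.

  start: add(add(SSSZ, S^4(Z)), mul(SZ, Z))
  →1  add(S(add(SSZ, S^4(Z))), mul(SZ, Z))
  →2  S(add(add(SSZ, S^4(Z)), mul(SZ, Z)))
  →3  S(add(S(add(SZ, S^4(Z))), mul(SZ, Z)))
  →4  S(S(add(add(SZ, S^4(Z)), mul(SZ, Z))))
  →5  S(S(add(S(add(Z, S^4(Z))), mul(SZ, Z))))
  →6  S(S(S(add(add(Z, S^4(Z)), mul(SZ, Z)))))
  →7  S(S(S(add(S^4(Z), mul(SZ, Z)))))
  →8  S(S(S(S(add(SSSZ, mul(SZ, Z))))))
  →9  S(S(S(S(S(add(SSZ, mul(SZ, Z)))))))
  →10  S(S(S(S(S(S(add(SZ, mul(SZ, Z))))))))
  →11  S(S(S(S(S(S(S(add(Z, mul(SZ, Z)))))))))
  →12  S(S(S(S(S(S(S(mul(SZ, Z))))))))

Answer: NO — after 12 steps the term is S(S(S(S(S(S(S(mul(SZ, Z)))))))), not yet normal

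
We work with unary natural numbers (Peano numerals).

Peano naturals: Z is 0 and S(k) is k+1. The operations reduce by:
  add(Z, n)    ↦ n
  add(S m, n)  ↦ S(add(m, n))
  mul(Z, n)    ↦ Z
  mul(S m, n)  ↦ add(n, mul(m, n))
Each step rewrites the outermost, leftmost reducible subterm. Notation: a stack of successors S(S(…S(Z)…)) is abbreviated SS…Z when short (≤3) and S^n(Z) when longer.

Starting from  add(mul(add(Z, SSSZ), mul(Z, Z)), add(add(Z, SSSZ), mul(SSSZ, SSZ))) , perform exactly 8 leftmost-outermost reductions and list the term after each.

  start: add(mul(add(Z, SSSZ), mul(Z, Z)), add(add(Z, SSSZ), mul(SSSZ, SSZ)))
  [1] add(mul(SSSZ, mul(Z, Z)), add(add(Z, SSSZ), mul(SSSZ, SSZ)))
  [2] add(add(mul(Z, Z), mul(SSZ, mul(Z, Z))), add(add(Z, SSSZ), mul(SSSZ, SSZ)))
  [3] add(add(Z, mul(SSZ, mul(Z, Z))), add(add(Z, SSSZ), mul(SSSZ, SSZ)))
  [4] add(mul(SSZ, mul(Z, Z)), add(add(Z, SSSZ), mul(SSSZ, SSZ)))
  [5] add(add(mul(Z, Z), mul(SZ, mul(Z, Z))), add(add(Z, SSSZ), mul(SSSZ, SSZ)))
  [6] add(add(Z, mul(SZ, mul(Z, Z))), add(add(Z, SSSZ), mul(SSSZ, SSZ)))
  [7] add(mul(SZ, mul(Z, Z)), add(add(Z, SSSZ), mul(SSSZ, SSZ)))
  [8] add(add(mul(Z, Z), mul(Z, mul(Z, Z))), add(add(Z, SSSZ), mul(SSSZ, SSZ)))

Answer: after 8 steps: add(add(mul(Z, Z), mul(Z, mul(Z, Z))), add(add(Z, SSSZ), mul(SSSZ, SSZ)))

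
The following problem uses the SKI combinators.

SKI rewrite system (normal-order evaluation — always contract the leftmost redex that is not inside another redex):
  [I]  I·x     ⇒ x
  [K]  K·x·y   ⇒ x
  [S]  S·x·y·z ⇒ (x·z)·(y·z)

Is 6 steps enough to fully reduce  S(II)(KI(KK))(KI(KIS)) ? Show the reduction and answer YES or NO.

  start: S(II)(KI(KK))(KI(KIS))
  step 1: II(KI(KIS))(KI(KK)(KI(KIS)))
  step 2: I(KI(KIS))(KI(KK)(KI(KIS)))
  step 3: KI(KIS)(KI(KK)(KI(KIS)))
  step 4: I(KI(KK)(KI(KIS)))
  step 5: KI(KK)(KI(KIS))
  step 6: I(KI(KIS))

Answer: NO — after 6 steps the term is I(KI(KIS)), not yet normal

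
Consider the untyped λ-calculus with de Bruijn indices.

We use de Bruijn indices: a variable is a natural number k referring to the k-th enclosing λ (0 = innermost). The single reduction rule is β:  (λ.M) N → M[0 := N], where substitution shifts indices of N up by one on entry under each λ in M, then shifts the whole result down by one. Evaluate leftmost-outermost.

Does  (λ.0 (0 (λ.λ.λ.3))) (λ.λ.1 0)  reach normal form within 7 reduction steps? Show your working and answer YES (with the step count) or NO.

  start: (λ.0 (0 (λ.λ.λ.3))) (λ.λ.1 0)
  [1] (λ.λ.1 0) ((λ.λ.1 0) (λ.λ.λ.λ.λ.1 0))
  [2] λ.(λ.λ.1 0) (λ.λ.λ.λ.λ.1 0) 0
  [3] λ.(λ.(λ.λ.λ.λ.λ.1 0) 0) 0
  [4] λ.(λ.λ.λ.λ.λ.1 0) 0
  [5] λ.λ.λ.λ.λ.1 0

Answer: YES — reaches normal form λ.λ.λ.λ.λ.1 0 in 5 ≤ 7 steps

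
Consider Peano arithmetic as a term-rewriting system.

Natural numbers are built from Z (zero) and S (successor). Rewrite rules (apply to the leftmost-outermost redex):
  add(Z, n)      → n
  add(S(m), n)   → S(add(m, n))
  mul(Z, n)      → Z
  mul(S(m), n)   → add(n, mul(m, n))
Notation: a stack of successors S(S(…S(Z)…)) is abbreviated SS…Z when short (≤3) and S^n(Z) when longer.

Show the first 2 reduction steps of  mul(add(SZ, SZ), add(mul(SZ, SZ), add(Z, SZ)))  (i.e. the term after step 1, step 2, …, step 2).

  start: mul(add(SZ, SZ), add(mul(SZ, SZ), add(Z, SZ)))
  step 1: mul(S(add(Z, SZ)), add(mul(SZ, SZ), add(Z, SZ)))
  step 2: add(add(mul(SZ, SZ), add(Z, SZ)), mul(add(Z, SZ), add(mul(SZ, SZ), add(Z, SZ))))

Answer: after 2 steps: add(add(mul(SZ, SZ), add(Z, SZ)), mul(add(Z, SZ), add(mul(SZ, SZ), add(Z, SZ))))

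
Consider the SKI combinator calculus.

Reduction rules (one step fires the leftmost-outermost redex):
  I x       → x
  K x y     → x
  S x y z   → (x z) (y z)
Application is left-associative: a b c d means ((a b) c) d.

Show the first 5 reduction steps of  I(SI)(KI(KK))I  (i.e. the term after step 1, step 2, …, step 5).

Answer: after 5 steps: II

Reduction:
  start: I(SI)(KI(KK))I
  [1] SI(KI(KK))I
  [2] II(KI(KK)I)
  [3] I(KI(KK)I)
  [4] KI(KK)I
  [5] II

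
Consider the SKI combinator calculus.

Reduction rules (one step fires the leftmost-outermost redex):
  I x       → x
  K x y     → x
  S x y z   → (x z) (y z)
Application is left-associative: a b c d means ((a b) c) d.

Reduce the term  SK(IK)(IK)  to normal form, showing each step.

  start: SK(IK)(IK)
  [1] K(IK)(IK(IK))
  [2] IK
  [3] K

Answer: normal form = K  (in 3 steps)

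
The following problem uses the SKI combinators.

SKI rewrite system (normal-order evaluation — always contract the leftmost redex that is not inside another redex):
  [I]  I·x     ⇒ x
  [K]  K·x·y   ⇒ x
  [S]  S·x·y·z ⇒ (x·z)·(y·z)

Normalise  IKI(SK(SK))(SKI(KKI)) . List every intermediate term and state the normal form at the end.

  start: IKI(SK(SK))(SKI(KKI))
  [1] KI(SK(SK))(SKI(KKI))
  [2] I(SKI(KKI))
  [3] SKI(KKI)
  [4] K(KKI)(I(KKI))
  [5] KKI
  [6] K

Answer: normal form = K  (in 6 steps)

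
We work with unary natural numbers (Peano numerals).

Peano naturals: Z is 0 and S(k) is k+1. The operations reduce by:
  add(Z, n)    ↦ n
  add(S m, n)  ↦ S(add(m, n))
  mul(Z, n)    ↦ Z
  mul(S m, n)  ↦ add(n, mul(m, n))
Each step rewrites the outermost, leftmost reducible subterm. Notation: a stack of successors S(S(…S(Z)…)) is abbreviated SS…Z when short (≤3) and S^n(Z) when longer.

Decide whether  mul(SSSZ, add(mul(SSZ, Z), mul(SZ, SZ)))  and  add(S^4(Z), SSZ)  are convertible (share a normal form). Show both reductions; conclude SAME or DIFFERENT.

Answer: DIFFERENT — A ⇓ SSSZ, B ⇓ S^6(Z)

Working:
Term A:
  start: mul(SSSZ, add(mul(SSZ, Z), mul(SZ, SZ)))
  [1] add(add(mul(SSZ, Z), mul(SZ, SZ)), mul(SSZ, add(mul(SSZ, Z), mul(SZ, SZ))))
  [2] add(add(add(Z, mul(SZ, Z)), mul(SZ, SZ)), mul(SSZ, add(mul(SSZ, Z), mul(SZ, SZ))))
  [3] add(add(mul(SZ, Z), mul(SZ, SZ)), mul(SSZ, add(mul(SSZ, Z), mul(SZ, SZ))))
  [4] add(add(add(Z, mul(Z, Z)), mul(SZ, SZ)), mul(SSZ, add(mul(SSZ, Z), mul(SZ, SZ))))
  [5] add(add(mul(Z, Z), mul(SZ, SZ)), mul(SSZ, add(mul(SSZ, Z), mul(SZ, SZ))))
  [6] add(add(Z, mul(SZ, SZ)), mul(SSZ, add(mul(SSZ, Z), mul(SZ, SZ))))
  [7] add(mul(SZ, SZ), mul(SSZ, add(mul(SSZ, Z), mul(SZ, SZ))))
  [8] add(add(SZ, mul(Z, SZ)), mul(SSZ, add(mul(SSZ, Z), mul(SZ, SZ))))
  [9] add(S(add(Z, mul(Z, SZ))), mul(SSZ, add(mul(SSZ, Z), mul(SZ, SZ))))
  [10] S(add(add(Z, mul(Z, SZ)), mul(SSZ, add(mul(SSZ, Z), mul(SZ, SZ)))))
  [11] S(add(mul(Z, SZ), mul(SSZ, add(mul(SSZ, Z), mul(SZ, SZ)))))
  [12] S(add(Z, mul(SSZ, add(mul(SSZ, Z), mul(SZ, SZ)))))
  [13] S(mul(SSZ, add(mul(SSZ, Z), mul(SZ, SZ))))
  [14] S(add(add(mul(SSZ, Z), mul(SZ, SZ)), mul(SZ, add(mul(SSZ, Z), mul(SZ, SZ)))))
  [15] S(add(add(add(Z, mul(SZ, Z)), mul(SZ, SZ)), mul(SZ, add(mul(SSZ, Z), mul(SZ, SZ)))))
  [16] S(add(add(mul(SZ, Z), mul(SZ, SZ)), mul(SZ, add(mul(SSZ, Z), mul(SZ, SZ)))))
  [17] S(add(add(add(Z, mul(Z, Z)), mul(SZ, SZ)), mul(SZ, add(mul(SSZ, Z), mul(SZ, SZ)))))
  [18] S(add(add(mul(Z, Z), mul(SZ, SZ)), mul(SZ, add(mul(SSZ, Z), mul(SZ, SZ)))))
  [19] S(add(add(Z, mul(SZ, SZ)), mul(SZ, add(mul(SSZ, Z), mul(SZ, SZ)))))
  [20] S(add(mul(SZ, SZ), mul(SZ, add(mul(SSZ, Z), mul(SZ, SZ)))))
  [21] S(add(add(SZ, mul(Z, SZ)), mul(SZ, add(mul(SSZ, Z), mul(SZ, SZ)))))
  [22] S(add(S(add(Z, mul(Z, SZ))), mul(SZ, add(mul(SSZ, Z), mul(SZ, SZ)))))
  [23] S(S(add(add(Z, mul(Z, SZ)), mul(SZ, add(mul(SSZ, Z), mul(SZ, SZ))))))
  [24] S(S(add(mul(Z, SZ), mul(SZ, add(mul(SSZ, Z), mul(SZ, SZ))))))
  [25] S(S(add(Z, mul(SZ, add(mul(SSZ, Z), mul(SZ, SZ))))))
  [26] S(S(mul(SZ, add(mul(SSZ, Z), mul(SZ, SZ)))))
  [27] S(S(add(add(mul(SSZ, Z), mul(SZ, SZ)), mul(Z, add(mul(SSZ, Z), mul(SZ, SZ))))))
  [28] S(S(add(add(add(Z, mul(SZ, Z)), mul(SZ, SZ)), mul(Z, add(mul(SSZ, Z), mul(SZ, SZ))))))
  [29] S(S(add(add(mul(SZ, Z), mul(SZ, SZ)), mul(Z, add(mul(SSZ, Z), mul(SZ, SZ))))))
  [30] S(S(add(add(add(Z, mul(Z, Z)), mul(SZ, SZ)), mul(Z, add(mul(SSZ, Z), mul(SZ, SZ))))))
  [31] S(S(add(add(mul(Z, Z), mul(SZ, SZ)), mul(Z, add(mul(SSZ, Z), mul(SZ, SZ))))))
  [32] S(S(add(add(Z, mul(SZ, SZ)), mul(Z, add(mul(SSZ, Z), mul(SZ, SZ))))))
  [33] S(S(add(mul(SZ, SZ), mul(Z, add(mul(SSZ, Z), mul(SZ, SZ))))))
  [34] S(S(add(add(SZ, mul(Z, SZ)), mul(Z, add(mul(SSZ, Z), mul(SZ, SZ))))))
  [35] S(S(add(S(add(Z, mul(Z, SZ))), mul(Z, add(mul(SSZ, Z), mul(SZ, SZ))))))
  [36] S(S(S(add(add(Z, mul(Z, SZ)), mul(Z, add(mul(SSZ, Z), mul(SZ, SZ)))))))
  [37] S(S(S(add(mul(Z, SZ), mul(Z, add(mul(SSZ, Z), mul(SZ, SZ)))))))
  [38] S(S(S(add(Z, mul(Z, add(mul(SSZ, Z), mul(SZ, SZ)))))))
  [39] S(S(S(mul(Z, add(mul(SSZ, Z), mul(SZ, SZ))))))
  [40] SSSZ

Term B:
  start: add(S^4(Z), SSZ)
  [1] S(add(SSSZ, SSZ))
  [2] S(S(add(SSZ, SSZ)))
  [3] S(S(S(add(SZ, SSZ))))
  [4] S(S(S(S(add(Z, SSZ)))))
  [5] S^6(Z)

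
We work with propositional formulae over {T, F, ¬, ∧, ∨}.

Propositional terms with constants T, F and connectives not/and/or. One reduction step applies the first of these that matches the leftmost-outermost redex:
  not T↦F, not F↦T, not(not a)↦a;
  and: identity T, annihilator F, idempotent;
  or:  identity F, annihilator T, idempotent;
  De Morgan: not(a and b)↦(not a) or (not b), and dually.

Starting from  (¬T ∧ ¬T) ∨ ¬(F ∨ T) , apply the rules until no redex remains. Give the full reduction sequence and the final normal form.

Answer: normal form = F  (in 7 steps)

Reduction:
  start: (¬T ∧ ¬T) ∨ ¬(F ∨ T)
  step 1: ¬T ∨ ¬(F ∨ T)
  step 2: F ∨ ¬(F ∨ T)
  step 3: ¬(F ∨ T)
  step 4: ¬F ∧ ¬T
  step 5: T ∧ ¬T
  step 6: ¬T
  step 7: F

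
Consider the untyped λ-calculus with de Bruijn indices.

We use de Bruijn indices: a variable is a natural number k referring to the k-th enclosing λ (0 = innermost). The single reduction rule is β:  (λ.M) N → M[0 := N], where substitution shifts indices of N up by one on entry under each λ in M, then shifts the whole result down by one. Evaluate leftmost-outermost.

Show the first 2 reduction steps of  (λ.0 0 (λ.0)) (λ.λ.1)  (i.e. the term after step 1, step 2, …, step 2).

Answer: after 2 steps: (λ.λ.λ.1) (λ.0)

Working:
  start: (λ.0 0 (λ.0)) (λ.λ.1)
  step 1: (λ.λ.1) (λ.λ.1) (λ.0)
  step 2: (λ.λ.λ.1) (λ.0)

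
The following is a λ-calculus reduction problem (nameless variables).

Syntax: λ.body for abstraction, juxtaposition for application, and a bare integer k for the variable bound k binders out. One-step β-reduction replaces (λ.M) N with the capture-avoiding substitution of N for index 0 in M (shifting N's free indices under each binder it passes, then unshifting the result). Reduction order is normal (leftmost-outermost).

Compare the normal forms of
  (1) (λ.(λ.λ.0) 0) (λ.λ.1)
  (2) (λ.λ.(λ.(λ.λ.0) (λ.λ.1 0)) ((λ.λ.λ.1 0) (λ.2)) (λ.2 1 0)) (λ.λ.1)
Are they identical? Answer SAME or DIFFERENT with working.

Answer: DIFFERENT — A ⇓ λ.0, B ⇓ λ.λ.1

Reduction:
Term A:
  start: (λ.(λ.λ.0) 0) (λ.λ.1)
  →1  (λ.λ.0) (λ.λ.1)
  →2  λ.0

Term B:
  start: (λ.λ.(λ.(λ.λ.0) (λ.λ.1 0)) ((λ.λ.λ.1 0) (λ.2)) (λ.2 1 0)) (λ.λ.1)
  →1  λ.(λ.(λ.λ.0) (λ.λ.1 0)) ((λ.λ.λ.1 0) (λ.λ.λ.1)) (λ.(λ.λ.1) 1 0)
  →2  λ.(λ.λ.0) (λ.λ.1 0) (λ.(λ.λ.1) 1 0)
  →3  λ.(λ.0) (λ.(λ.λ.1) 1 0)
  →4  λ.λ.(λ.λ.1) 1 0
  →5  λ.λ.(λ.2) 0
  →6  λ.λ.1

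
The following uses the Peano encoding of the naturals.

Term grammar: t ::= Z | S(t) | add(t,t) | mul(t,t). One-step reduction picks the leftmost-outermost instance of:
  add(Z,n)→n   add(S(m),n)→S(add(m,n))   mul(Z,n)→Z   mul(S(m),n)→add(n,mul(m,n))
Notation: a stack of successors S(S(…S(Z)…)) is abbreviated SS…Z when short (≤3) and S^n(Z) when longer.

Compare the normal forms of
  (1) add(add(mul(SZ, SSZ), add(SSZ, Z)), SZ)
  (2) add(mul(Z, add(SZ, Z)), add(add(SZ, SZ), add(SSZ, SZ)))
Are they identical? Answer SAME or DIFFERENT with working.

Answer: SAME — A ⇓ S^5(Z), B ⇓ S^5(Z)

Reduction:
Term A:
  start: add(add(mul(SZ, SSZ), add(SSZ, Z)), SZ)
  [1] add(add(add(SSZ, mul(Z, SSZ)), add(SSZ, Z)), SZ)
  [2] add(add(S(add(SZ, mul(Z, SSZ))), add(SSZ, Z)), SZ)
  [3] add(S(add(add(SZ, mul(Z, SSZ)), add(SSZ, Z))), SZ)
  [4] S(add(add(add(SZ, mul(Z, SSZ)), add(SSZ, Z)), SZ))
  [5] S(add(add(S(add(Z, mul(Z, SSZ))), add(SSZ, Z)), SZ))
  [6] S(add(S(add(add(Z, mul(Z, SSZ)), add(SSZ, Z))), SZ))
  [7] S(S(add(add(add(Z, mul(Z, SSZ)), add(SSZ, Z)), SZ)))
  [8] S(S(add(add(mul(Z, SSZ), add(SSZ, Z)), SZ)))
  [9] S(S(add(add(Z, add(SSZ, Z)), SZ)))
  [10] S(S(add(add(SSZ, Z), SZ)))
  [11] S(S(add(S(add(SZ, Z)), SZ)))
  [12] S(S(S(add(add(SZ, Z), SZ))))
  [13] S(S(S(add(S(add(Z, Z)), SZ))))
  [14] S(S(S(S(add(add(Z, Z), SZ)))))
  [15] S(S(S(S(add(Z, SZ)))))
  [16] S^5(Z)

Term B:
  start: add(mul(Z, add(SZ, Z)), add(add(SZ, SZ), add(SSZ, SZ)))
  [1] add(Z, add(add(SZ, SZ), add(SSZ, SZ)))
  [2] add(add(SZ, SZ), add(SSZ, SZ))
  [3] add(S(add(Z, SZ)), add(SSZ, SZ))
  [4] S(add(add(Z, SZ), add(SSZ, SZ)))
  [5] S(add(SZ, add(SSZ, SZ)))
  [6] S(S(add(Z, add(SSZ, SZ))))
  [7] S(S(add(SSZ, SZ)))
  [8] S(S(S(add(SZ, SZ))))
  [9] S(S(S(S(add(Z, SZ)))))
  [10] S^5(Z)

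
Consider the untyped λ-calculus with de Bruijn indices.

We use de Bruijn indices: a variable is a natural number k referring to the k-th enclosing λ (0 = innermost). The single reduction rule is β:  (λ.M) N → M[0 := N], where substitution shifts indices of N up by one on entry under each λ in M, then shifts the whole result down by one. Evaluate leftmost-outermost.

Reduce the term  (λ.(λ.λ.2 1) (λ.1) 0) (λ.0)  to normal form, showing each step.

  start: (λ.(λ.λ.2 1) (λ.1) 0) (λ.0)
  [1] (λ.λ.(λ.0) 1) (λ.λ.0) (λ.0)
  [2] (λ.(λ.0) (λ.λ.0)) (λ.0)
  [3] (λ.0) (λ.λ.0)
  [4] λ.λ.0

Answer: normal form = λ.λ.0  (in 4 steps)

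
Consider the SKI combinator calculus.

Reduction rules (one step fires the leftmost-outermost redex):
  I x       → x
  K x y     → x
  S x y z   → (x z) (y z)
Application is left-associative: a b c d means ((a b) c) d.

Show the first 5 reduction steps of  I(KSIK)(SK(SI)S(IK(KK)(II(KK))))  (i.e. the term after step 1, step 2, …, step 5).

Answer: after 5 steps: SK(S(K(KK)(II(KK))))

Reduction:
  start: I(KSIK)(SK(SI)S(IK(KK)(II(KK))))
  →1  KSIK(SK(SI)S(IK(KK)(II(KK))))
  →2  SK(SK(SI)S(IK(KK)(II(KK))))
  →3  SK(KS(SIS)(IK(KK)(II(KK))))
  →4  SK(S(IK(KK)(II(KK))))
  →5  SK(S(K(KK)(II(KK))))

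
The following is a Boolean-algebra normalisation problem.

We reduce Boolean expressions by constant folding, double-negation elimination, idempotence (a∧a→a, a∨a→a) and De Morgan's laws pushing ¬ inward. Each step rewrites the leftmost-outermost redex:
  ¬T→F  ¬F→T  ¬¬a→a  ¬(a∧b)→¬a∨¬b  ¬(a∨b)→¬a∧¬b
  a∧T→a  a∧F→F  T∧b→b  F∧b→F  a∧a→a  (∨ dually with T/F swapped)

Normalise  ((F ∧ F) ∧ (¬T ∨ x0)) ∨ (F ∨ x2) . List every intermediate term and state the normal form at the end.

Answer: normal form = x2  (in 4 steps)

Derivation:
  start: ((F ∧ F) ∧ (¬T ∨ x0)) ∨ (F ∨ x2)
  [1] (F ∧ (¬T ∨ x0)) ∨ (F ∨ x2)
  [2] F ∨ (F ∨ x2)
  [3] F ∨ x2
  [4] x2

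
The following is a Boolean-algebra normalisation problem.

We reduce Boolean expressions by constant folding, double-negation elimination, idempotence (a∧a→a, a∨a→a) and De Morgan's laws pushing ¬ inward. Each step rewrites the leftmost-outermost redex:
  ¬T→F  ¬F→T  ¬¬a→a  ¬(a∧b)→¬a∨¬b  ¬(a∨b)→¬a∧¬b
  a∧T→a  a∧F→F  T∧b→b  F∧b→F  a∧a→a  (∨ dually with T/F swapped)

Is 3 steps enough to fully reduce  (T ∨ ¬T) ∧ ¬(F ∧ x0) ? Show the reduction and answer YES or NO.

Answer: NO — after 3 steps the term is ¬F ∨ ¬x0, not yet normal

Derivation:
  start: (T ∨ ¬T) ∧ ¬(F ∧ x0)
  →1  T ∧ ¬(F ∧ x0)
  →2  ¬(F ∧ x0)
  →3  ¬F ∨ ¬x0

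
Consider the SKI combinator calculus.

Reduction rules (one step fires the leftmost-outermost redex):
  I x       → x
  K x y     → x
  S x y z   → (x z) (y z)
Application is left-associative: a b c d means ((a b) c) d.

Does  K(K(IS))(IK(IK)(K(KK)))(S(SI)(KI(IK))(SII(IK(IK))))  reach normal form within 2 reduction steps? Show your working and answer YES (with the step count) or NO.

  start: K(K(IS))(IK(IK)(K(KK)))(S(SI)(KI(IK))(SII(IK(IK))))
  step 1: K(IS)(S(SI)(KI(IK))(SII(IK(IK))))
  step 2: IS

Answer: NO — after 2 steps the term is IS, not yet normal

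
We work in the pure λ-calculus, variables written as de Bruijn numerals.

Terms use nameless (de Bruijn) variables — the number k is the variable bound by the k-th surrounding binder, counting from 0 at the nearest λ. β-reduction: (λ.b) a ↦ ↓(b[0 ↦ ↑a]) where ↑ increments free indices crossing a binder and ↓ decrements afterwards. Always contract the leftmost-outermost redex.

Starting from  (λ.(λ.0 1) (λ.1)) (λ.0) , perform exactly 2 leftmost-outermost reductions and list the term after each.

Answer: after 2 steps: (λ.λ.0) (λ.0)

Reduction:
  start: (λ.(λ.0 1) (λ.1)) (λ.0)
  step 1: (λ.0 (λ.0)) (λ.λ.0)
  step 2: (λ.λ.0) (λ.0)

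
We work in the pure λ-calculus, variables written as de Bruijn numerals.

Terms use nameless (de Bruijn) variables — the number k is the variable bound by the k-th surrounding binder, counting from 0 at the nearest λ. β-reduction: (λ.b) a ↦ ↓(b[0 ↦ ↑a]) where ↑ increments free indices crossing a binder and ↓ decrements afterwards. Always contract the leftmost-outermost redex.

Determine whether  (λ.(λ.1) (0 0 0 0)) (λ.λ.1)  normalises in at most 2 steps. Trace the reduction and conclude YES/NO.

Answer: YES — reaches normal form λ.λ.1 in 2 ≤ 2 steps

Working:
  start: (λ.(λ.1) (0 0 0 0)) (λ.λ.1)
  step 1: (λ.λ.λ.1) ((λ.λ.1) (λ.λ.1) (λ.λ.1) (λ.λ.1))
  step 2: λ.λ.1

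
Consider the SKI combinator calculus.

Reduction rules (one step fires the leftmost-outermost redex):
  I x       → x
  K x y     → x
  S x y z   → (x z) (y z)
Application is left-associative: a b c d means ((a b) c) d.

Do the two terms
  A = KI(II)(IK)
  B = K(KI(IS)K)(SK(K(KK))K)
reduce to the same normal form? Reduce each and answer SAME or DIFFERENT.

Term A:
  start: KI(II)(IK)
  step 1: I(IK)
  step 2: IK
  step 3: K

Term B:
  start: K(KI(IS)K)(SK(K(KK))K)
  step 1: KI(IS)K
  step 2: IK
  step 3: K

Answer: SAME — A ⇓ K, B ⇓ K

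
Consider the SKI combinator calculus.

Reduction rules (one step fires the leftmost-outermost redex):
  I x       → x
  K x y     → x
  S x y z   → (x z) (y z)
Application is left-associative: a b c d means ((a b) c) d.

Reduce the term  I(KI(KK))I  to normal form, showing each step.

Answer: normal form = I  (in 3 steps)

Working:
  start: I(KI(KK))I
  step 1: KI(KK)I
  step 2: II
  step 3: I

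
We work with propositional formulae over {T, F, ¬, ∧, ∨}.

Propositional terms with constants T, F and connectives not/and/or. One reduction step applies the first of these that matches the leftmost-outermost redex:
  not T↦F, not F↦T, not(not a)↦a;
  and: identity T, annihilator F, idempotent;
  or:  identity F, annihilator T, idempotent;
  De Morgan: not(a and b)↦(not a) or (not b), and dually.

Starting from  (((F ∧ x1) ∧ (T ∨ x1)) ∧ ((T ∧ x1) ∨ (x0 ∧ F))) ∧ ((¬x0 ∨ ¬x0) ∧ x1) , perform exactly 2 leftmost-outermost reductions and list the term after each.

  start: (((F ∧ x1) ∧ (T ∨ x1)) ∧ ((T ∧ x1) ∨ (x0 ∧ F))) ∧ ((¬x0 ∨ ¬x0) ∧ x1)
  step 1: ((F ∧ (T ∨ x1)) ∧ ((T ∧ x1) ∨ (x0 ∧ F))) ∧ ((¬x0 ∨ ¬x0) ∧ x1)
  step 2: (F ∧ ((T ∧ x1) ∨ (x0 ∧ F))) ∧ ((¬x0 ∨ ¬x0) ∧ x1)

Answer: after 2 steps: (F ∧ ((T ∧ x1) ∨ (x0 ∧ F))) ∧ ((¬x0 ∨ ¬x0) ∧ x1)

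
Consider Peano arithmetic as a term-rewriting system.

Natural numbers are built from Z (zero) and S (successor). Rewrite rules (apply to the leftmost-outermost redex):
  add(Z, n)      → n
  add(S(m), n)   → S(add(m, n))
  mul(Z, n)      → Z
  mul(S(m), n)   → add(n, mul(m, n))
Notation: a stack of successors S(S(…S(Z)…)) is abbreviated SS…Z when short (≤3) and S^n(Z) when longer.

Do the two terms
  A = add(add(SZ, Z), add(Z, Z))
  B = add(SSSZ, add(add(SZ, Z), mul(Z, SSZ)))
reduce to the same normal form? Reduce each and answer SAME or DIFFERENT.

Answer: DIFFERENT — A ⇓ SZ, B ⇓ S^4(Z)

Working:
Term A:
  start: add(add(SZ, Z), add(Z, Z))
  [1] add(S(add(Z, Z)), add(Z, Z))
  [2] S(add(add(Z, Z), add(Z, Z)))
  [3] S(add(Z, add(Z, Z)))
  [4] S(add(Z, Z))
  [5] SZ

Term B:
  start: add(SSSZ, add(add(SZ, Z), mul(Z, SSZ)))
  [1] S(add(SSZ, add(add(SZ, Z), mul(Z, SSZ))))
  [2] S(S(add(SZ, add(add(SZ, Z), mul(Z, SSZ)))))
  [3] S(S(S(add(Z, add(add(SZ, Z), mul(Z, SSZ))))))
  [4] S(S(S(add(add(SZ, Z), mul(Z, SSZ)))))
  [5] S(S(S(add(S(add(Z, Z)), mul(Z, SSZ)))))
  [6] S(S(S(S(add(add(Z, Z), mul(Z, SSZ))))))
  [7] S(S(S(S(add(Z, mul(Z, SSZ))))))
  [8] S(S(S(S(mul(Z, SSZ)))))
  [9] S^4(Z)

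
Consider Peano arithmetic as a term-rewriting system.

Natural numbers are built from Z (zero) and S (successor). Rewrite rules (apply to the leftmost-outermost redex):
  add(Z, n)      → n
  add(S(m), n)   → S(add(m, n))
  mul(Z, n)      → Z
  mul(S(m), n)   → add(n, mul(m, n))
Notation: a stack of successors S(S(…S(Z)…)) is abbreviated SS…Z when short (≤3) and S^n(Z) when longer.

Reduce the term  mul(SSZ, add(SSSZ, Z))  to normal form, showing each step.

  start: mul(SSZ, add(SSSZ, Z))
  step 1: add(add(SSSZ, Z), mul(SZ, add(SSSZ, Z)))
  step 2: add(S(add(SSZ, Z)), mul(SZ, add(SSSZ, Z)))
  step 3: S(add(add(SSZ, Z), mul(SZ, add(SSSZ, Z))))
  step 4: S(add(S(add(SZ, Z)), mul(SZ, add(SSSZ, Z))))
  step 5: S(S(add(add(SZ, Z), mul(SZ, add(SSSZ, Z)))))
  step 6: S(S(add(S(add(Z, Z)), mul(SZ, add(SSSZ, Z)))))
  step 7: S(S(S(add(add(Z, Z), mul(SZ, add(SSSZ, Z))))))
  step 8: S(S(S(add(Z, mul(SZ, add(SSSZ, Z))))))
  step 9: S(S(S(mul(SZ, add(SSSZ, Z)))))
  step 10: S(S(S(add(add(SSSZ, Z), mul(Z, add(SSSZ, Z))))))
  step 11: S(S(S(add(S(add(SSZ, Z)), mul(Z, add(SSSZ, Z))))))
  step 12: S(S(S(S(add(add(SSZ, Z), mul(Z, add(SSSZ, Z)))))))
  step 13: S(S(S(S(add(S(add(SZ, Z)), mul(Z, add(SSSZ, Z)))))))
  step 14: S(S(S(S(S(add(add(SZ, Z), mul(Z, add(SSSZ, Z))))))))
  step 15: S(S(S(S(S(add(S(add(Z, Z)), mul(Z, add(SSSZ, Z))))))))
  step 16: S(S(S(S(S(S(add(add(Z, Z), mul(Z, add(SSSZ, Z)))))))))
  step 17: S(S(S(S(S(S(add(Z, mul(Z, add(SSSZ, Z)))))))))
  step 18: S(S(S(S(S(S(mul(Z, add(SSSZ, Z))))))))
  step 19: S^6(Z)

Answer: normal form = S^6(Z)  (in 19 steps)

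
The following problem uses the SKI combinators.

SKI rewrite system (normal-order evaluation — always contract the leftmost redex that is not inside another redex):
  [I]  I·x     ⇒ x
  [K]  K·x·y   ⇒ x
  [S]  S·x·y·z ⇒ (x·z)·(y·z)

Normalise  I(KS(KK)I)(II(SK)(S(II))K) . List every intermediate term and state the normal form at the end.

Answer: normal form = SIK  (in 6 steps)

Derivation:
  start: I(KS(KK)I)(II(SK)(S(II))K)
  [1] KS(KK)I(II(SK)(S(II))K)
  [2] SI(II(SK)(S(II))K)
  [3] SI(I(SK)(S(II))K)
  [4] SI(SK(S(II))K)
  [5] SI(KK(S(II)K))
  [6] SIK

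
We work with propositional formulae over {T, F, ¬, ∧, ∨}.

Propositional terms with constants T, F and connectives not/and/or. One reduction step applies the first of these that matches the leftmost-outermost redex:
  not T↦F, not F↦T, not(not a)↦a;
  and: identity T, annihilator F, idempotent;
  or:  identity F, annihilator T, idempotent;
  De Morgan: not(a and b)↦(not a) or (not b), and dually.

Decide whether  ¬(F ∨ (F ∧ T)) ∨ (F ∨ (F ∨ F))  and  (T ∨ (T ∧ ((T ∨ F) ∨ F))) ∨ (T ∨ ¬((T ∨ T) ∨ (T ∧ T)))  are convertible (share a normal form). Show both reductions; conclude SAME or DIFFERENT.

Answer: SAME — A ⇓ T, B ⇓ T

Working:
Term A:
  start: ¬(F ∨ (F ∧ T)) ∨ (F ∨ (F ∨ F))
  [1] (¬F ∧ ¬(F ∧ T)) ∨ (F ∨ (F ∨ F))
  [2] (T ∧ ¬(F ∧ T)) ∨ (F ∨ (F ∨ F))
  [3] ¬(F ∧ T) ∨ (F ∨ (F ∨ F))
  [4] (¬F ∨ ¬T) ∨ (F ∨ (F ∨ F))
  [5] (T ∨ ¬T) ∨ (F ∨ (F ∨ F))
  [6] T ∨ (F ∨ (F ∨ F))
  [7] T

Term B:
  start: (T ∨ (T ∧ ((T ∨ F) ∨ F))) ∨ (T ∨ ¬((T ∨ T) ∨ (T ∧ T)))
  [1] T ∨ (T ∨ ¬((T ∨ T) ∨ (T ∧ T)))
  [2] T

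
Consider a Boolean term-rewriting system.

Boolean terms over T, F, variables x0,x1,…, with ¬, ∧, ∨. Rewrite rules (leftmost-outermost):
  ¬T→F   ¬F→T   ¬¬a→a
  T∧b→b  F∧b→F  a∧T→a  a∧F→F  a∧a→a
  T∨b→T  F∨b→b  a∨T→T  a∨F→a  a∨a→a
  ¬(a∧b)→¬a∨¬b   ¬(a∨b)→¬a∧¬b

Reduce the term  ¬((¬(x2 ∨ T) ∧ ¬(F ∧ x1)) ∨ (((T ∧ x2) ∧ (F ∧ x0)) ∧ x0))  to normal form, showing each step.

Answer: normal form = T  (in 16 steps)

Derivation:
  start: ¬((¬(x2 ∨ T) ∧ ¬(F ∧ x1)) ∨ (((T ∧ x2) ∧ (F ∧ x0)) ∧ x0))
  →1  ¬(¬(x2 ∨ T) ∧ ¬(F ∧ x1)) ∧ ¬(((T ∧ x2) ∧ (F ∧ x0)) ∧ x0)
  →2  (¬¬(x2 ∨ T) ∨ ¬¬(F ∧ x1)) ∧ ¬(((T ∧ x2) ∧ (F ∧ x0)) ∧ x0)
  →3  ((x2 ∨ T) ∨ ¬¬(F ∧ x1)) ∧ ¬(((T ∧ x2) ∧ (F ∧ x0)) ∧ x0)
  →4  (T ∨ ¬¬(F ∧ x1)) ∧ ¬(((T ∧ x2) ∧ (F ∧ x0)) ∧ x0)
  →5  T ∧ ¬(((T ∧ x2) ∧ (F ∧ x0)) ∧ x0)
  →6  ¬(((T ∧ x2) ∧ (F ∧ x0)) ∧ x0)
  →7  ¬((T ∧ x2) ∧ (F ∧ x0)) ∨ ¬x0
  →8  (¬(T ∧ x2) ∨ ¬(F ∧ x0)) ∨ ¬x0
  →9  ((¬T ∨ ¬x2) ∨ ¬(F ∧ x0)) ∨ ¬x0
  →10  ((F ∨ ¬x2) ∨ ¬(F ∧ x0)) ∨ ¬x0
  →11  (¬x2 ∨ ¬(F ∧ x0)) ∨ ¬x0
  →12  (¬x2 ∨ (¬F ∨ ¬x0)) ∨ ¬x0
  →13  (¬x2 ∨ (T ∨ ¬x0)) ∨ ¬x0
  →14  (¬x2 ∨ T) ∨ ¬x0
  →15  T ∨ ¬x0
  →16  T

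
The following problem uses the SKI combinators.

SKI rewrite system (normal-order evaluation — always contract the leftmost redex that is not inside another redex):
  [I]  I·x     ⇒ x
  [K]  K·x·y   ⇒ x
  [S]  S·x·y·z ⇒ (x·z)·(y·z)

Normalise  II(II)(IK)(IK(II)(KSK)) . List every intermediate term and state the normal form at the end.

Answer: normal form = KI  (in 8 steps)

Derivation:
  start: II(II)(IK)(IK(II)(KSK))
  step 1: I(II)(IK)(IK(II)(KSK))
  step 2: II(IK)(IK(II)(KSK))
  step 3: I(IK)(IK(II)(KSK))
  step 4: IK(IK(II)(KSK))
  step 5: K(IK(II)(KSK))
  step 6: K(K(II)(KSK))
  step 7: K(II)
  step 8: KI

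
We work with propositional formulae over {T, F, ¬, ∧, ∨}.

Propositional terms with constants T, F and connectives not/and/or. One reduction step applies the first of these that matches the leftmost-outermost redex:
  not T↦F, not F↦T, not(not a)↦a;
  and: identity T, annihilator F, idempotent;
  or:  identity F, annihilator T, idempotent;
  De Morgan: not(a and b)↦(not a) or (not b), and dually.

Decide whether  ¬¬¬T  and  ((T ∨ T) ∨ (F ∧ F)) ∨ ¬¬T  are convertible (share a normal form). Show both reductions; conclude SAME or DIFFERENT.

Answer: DIFFERENT — A ⇓ F, B ⇓ T

Working:
Term A:
  start: ¬¬¬T
  step 1: ¬T
  step 2: F

Term B:
  start: ((T ∨ T) ∨ (F ∧ F)) ∨ ¬¬T
  step 1: (T ∨ (F ∧ F)) ∨ ¬¬T
  step 2: T ∨ ¬¬T
  step 3: T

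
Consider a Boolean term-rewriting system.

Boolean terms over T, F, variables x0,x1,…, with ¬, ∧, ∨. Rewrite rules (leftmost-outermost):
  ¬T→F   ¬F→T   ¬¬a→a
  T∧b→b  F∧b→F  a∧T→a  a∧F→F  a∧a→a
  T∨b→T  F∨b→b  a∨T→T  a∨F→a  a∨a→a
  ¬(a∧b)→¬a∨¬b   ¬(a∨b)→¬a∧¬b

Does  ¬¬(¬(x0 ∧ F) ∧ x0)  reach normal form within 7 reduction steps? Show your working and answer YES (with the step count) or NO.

Answer: YES — reaches normal form x0 in 5 ≤ 7 steps

Reduction:
  start: ¬¬(¬(x0 ∧ F) ∧ x0)
  →1  ¬(x0 ∧ F) ∧ x0
  →2  (¬x0 ∨ ¬F) ∧ x0
  →3  (¬x0 ∨ T) ∧ x0
  →4  T ∧ x0
  →5  x0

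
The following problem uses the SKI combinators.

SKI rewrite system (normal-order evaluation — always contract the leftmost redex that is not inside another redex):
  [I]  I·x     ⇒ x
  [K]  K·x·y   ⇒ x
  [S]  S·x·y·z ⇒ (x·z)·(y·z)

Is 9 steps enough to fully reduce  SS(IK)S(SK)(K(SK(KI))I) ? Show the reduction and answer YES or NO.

Answer: YES — reaches normal form S(SK(KI)) in 8 ≤ 9 steps

Reduction:
  start: SS(IK)S(SK)(K(SK(KI))I)
  [1] SS(IKS)(SK)(K(SK(KI))I)
  [2] S(SK)(IKS(SK))(K(SK(KI))I)
  [3] SK(K(SK(KI))I)(IKS(SK)(K(SK(KI))I))
  [4] K(IKS(SK)(K(SK(KI))I))(K(SK(KI))I(IKS(SK)(K(SK(KI))I)))
  [5] IKS(SK)(K(SK(KI))I)
  [6] KS(SK)(K(SK(KI))I)
  [7] S(K(SK(KI))I)
  [8] S(SK(KI))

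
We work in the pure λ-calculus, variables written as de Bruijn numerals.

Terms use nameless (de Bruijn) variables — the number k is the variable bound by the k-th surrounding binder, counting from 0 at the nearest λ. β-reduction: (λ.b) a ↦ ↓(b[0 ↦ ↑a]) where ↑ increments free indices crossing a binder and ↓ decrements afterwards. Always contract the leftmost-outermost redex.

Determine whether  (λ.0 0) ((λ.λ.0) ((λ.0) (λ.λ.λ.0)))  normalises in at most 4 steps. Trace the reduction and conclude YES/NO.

Answer: YES — reaches normal form λ.0 in 4 ≤ 4 steps

Derivation:
  start: (λ.0 0) ((λ.λ.0) ((λ.0) (λ.λ.λ.0)))
  step 1: (λ.λ.0) ((λ.0) (λ.λ.λ.0)) ((λ.λ.0) ((λ.0) (λ.λ.λ.0)))
  step 2: (λ.0) ((λ.λ.0) ((λ.0) (λ.λ.λ.0)))
  step 3: (λ.λ.0) ((λ.0) (λ.λ.λ.0))
  step 4: λ.0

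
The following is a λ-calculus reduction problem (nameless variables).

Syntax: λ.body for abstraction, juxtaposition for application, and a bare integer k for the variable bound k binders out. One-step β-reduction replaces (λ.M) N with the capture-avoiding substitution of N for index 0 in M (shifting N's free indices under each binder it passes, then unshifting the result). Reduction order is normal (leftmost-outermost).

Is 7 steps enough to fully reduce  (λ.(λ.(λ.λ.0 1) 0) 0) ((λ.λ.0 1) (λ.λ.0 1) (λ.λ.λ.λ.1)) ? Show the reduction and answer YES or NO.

Answer: YES — reaches normal form λ.0 (λ.λ.λ.1) in 6 ≤ 7 steps

Working:
  start: (λ.(λ.(λ.λ.0 1) 0) 0) ((λ.λ.0 1) (λ.λ.0 1) (λ.λ.λ.λ.1))
  [1] (λ.(λ.λ.0 1) 0) ((λ.λ.0 1) (λ.λ.0 1) (λ.λ.λ.λ.1))
  [2] (λ.λ.0 1) ((λ.λ.0 1) (λ.λ.0 1) (λ.λ.λ.λ.1))
  [3] λ.0 ((λ.λ.0 1) (λ.λ.0 1) (λ.λ.λ.λ.1))
  [4] λ.0 ((λ.0 (λ.λ.0 1)) (λ.λ.λ.λ.1))
  [5] λ.0 ((λ.λ.λ.λ.1) (λ.λ.0 1))
  [6] λ.0 (λ.λ.λ.1)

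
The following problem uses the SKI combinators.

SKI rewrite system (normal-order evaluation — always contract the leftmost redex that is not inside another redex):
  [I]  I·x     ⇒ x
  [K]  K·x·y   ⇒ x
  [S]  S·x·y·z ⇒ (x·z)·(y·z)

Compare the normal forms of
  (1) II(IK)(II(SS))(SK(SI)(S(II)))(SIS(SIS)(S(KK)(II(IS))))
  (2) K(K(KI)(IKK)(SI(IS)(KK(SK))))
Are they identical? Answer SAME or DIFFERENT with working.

Answer: DIFFERENT — A ⇓ SS(S(S(S(KK)S))), B ⇓ KI

Derivation:
Term A:
  start: II(IK)(II(SS))(SK(SI)(S(II)))(SIS(SIS)(S(KK)(II(IS))))
  step 1: I(IK)(II(SS))(SK(SI)(S(II)))(SIS(SIS)(S(KK)(II(IS))))
  step 2: IK(II(SS))(SK(SI)(S(II)))(SIS(SIS)(S(KK)(II(IS))))
  step 3: K(II(SS))(SK(SI)(S(II)))(SIS(SIS)(S(KK)(II(IS))))
  step 4: II(SS)(SIS(SIS)(S(KK)(II(IS))))
  step 5: I(SS)(SIS(SIS)(S(KK)(II(IS))))
  step 6: SS(SIS(SIS)(S(KK)(II(IS))))
  step 7: SS(I(SIS)(S(SIS))(S(KK)(II(IS))))
  step 8: SS(SIS(S(SIS))(S(KK)(II(IS))))
  step 9: SS(I(S(SIS))(S(S(SIS)))(S(KK)(II(IS))))
  step 10: SS(S(SIS)(S(S(SIS)))(S(KK)(II(IS))))
  step 11: SS(SIS(S(KK)(II(IS)))(S(S(SIS))(S(KK)(II(IS)))))
  step 12: SS(I(S(KK)(II(IS)))(S(S(KK)(II(IS))))(S(S(SIS))(S(KK)(II(IS)))))
  step 13: SS(S(KK)(II(IS))(S(S(KK)(II(IS))))(S(S(SIS))(S(KK)(II(IS)))))
  step 14: SS(KK(S(S(KK)(II(IS))))(II(IS)(S(S(KK)(II(IS)))))(S(S(SIS))(S(KK)(II(IS)))))
  step 15: SS(K(II(IS)(S(S(KK)(II(IS)))))(S(S(SIS))(S(KK)(II(IS)))))
  step 16: SS(II(IS)(S(S(KK)(II(IS)))))
  step 17: SS(I(IS)(S(S(KK)(II(IS)))))
  step 18: SS(IS(S(S(KK)(II(IS)))))
  step 19: SS(S(S(S(KK)(II(IS)))))
  step 20: SS(S(S(S(KK)(I(IS)))))
  step 21: SS(S(S(S(KK)(IS))))
  step 22: SS(S(S(S(KK)S)))

Term B:
  start: K(K(KI)(IKK)(SI(IS)(KK(SK))))
  step 1: K(KI(SI(IS)(KK(SK))))
  step 2: KI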